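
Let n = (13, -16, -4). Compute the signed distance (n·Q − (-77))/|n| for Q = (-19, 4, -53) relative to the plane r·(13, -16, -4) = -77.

n·Q − (-77) = -22.
|n| = 21, so the signed distance is -22/21.

-22/21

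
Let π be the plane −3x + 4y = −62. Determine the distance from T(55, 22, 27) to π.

3

Normal vector n = (−3, 4, 0), and n·(55, 22, 27) − (−62) = −15.
|n| = √(9 + 16 + 0) = 5, so the distance is |-15|/5 = 3.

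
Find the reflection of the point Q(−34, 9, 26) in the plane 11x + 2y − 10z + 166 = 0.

(10, 17, -14)

With n = (11, 2, −10), the signed offset is (n·Q − (-166))/|n|² = -450/225 = -2.
Q' = Q − 2t·n = (−34, 9, 26) − (-4)·(11, 2, −10) = (10, 17, −14).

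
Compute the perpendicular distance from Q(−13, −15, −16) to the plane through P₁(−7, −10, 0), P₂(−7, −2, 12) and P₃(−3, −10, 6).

P₁P₂ = (0, 8, 12) and P₁P₃ = (4, 0, 6), so a normal is n = P₁P₂ × P₁P₃ = (48, 48, −32).
d = |48·(-13) + 48·(-15) + (-32)·(-16) − (-816)| / √(2304 + 2304 + 1024) = |-16| / (16√22) = 1/√22.

1/√22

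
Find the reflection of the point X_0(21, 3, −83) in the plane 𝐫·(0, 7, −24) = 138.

With n = (0, 7, −24), the signed offset is (n·X_0 − 138)/|n|² = 1875/625 = 3.
X_0' = X_0 − 2t·n = (21, 3, −83) − 6·(0, 7, −24) = (21, −39, 61).

(21, -39, 61)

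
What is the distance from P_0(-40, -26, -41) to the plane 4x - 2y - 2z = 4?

d = |4·(-40) + (-2)·(-26) + (-2)·(-41) − 4| / √(16 + 4 + 4) = |-30| / (2√6) = 5√6/2.

5√6/2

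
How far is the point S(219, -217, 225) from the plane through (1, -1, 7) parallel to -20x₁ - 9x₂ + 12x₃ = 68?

8

Parallel planes share the normal n = (-20, -9, 12); since (1, -1, 7) lies on the plane, its equation is -20x₁ - 9x₂ + 12x₃ = 73.
Then n·(219, -217, 225) - 73 = 200.
|n| = √(400 + 81 + 144) = 25, so the distance is |200|/25 = 8.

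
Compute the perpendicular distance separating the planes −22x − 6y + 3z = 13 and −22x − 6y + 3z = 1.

12/23

Both planes have normal n = (−22, −6, 3), |n| = 23. Any point on the first plane is at distance |1 − 13|/|n| = 12/23 from the second.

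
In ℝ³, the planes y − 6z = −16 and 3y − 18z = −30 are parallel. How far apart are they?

6√37/37

Divide the second equation by 3 to match normals: y − 6z = -10.
With common normal n = (0, 1, −6) (|n| = √37), the distance is |(-16) − (-10)|/|n| = 6/√37.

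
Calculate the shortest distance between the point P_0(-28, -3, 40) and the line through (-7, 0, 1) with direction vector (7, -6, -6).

21√2

Direction vector d = (7, -6, -6).
AP = (-21, -3, 39); AP·d = -363, |AP|² = 1971, |d|² = 121.
distance² = |AP|² − (AP·d)²/|d|² = 1971 − 131769/121 = 882, so the distance is 21√2.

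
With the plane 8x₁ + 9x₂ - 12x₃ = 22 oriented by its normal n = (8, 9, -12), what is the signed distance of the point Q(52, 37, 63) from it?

-29/17

n·Q − 22 = -29.
|n| = 17, so the signed distance is -29/17.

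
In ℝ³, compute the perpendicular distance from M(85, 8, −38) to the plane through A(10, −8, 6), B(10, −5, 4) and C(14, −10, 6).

25/√14

AB = (0, 3, −2) and AC = (4, −2, 0), so a normal is n = AB × AC = (−4, −8, −12).
n = (−4, −8, −12); n·P − (-48) = 100; |n| = 4√14; distance = 100/(4√14) = 25/√14.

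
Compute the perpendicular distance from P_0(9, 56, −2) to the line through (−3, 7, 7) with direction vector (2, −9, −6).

√1537

Direction vector d = (2, −9, −6).
AP = (12, 49, −9); AP·d = -363, |AP|² = 2626, |d|² = 121.
distance² = |AP|² − (AP·d)²/|d|² = 2626 − 131769/121 = 1537, so the distance is √1537.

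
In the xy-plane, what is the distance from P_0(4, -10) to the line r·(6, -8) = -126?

The normal to the line is n = (6, -8) with |n| = 10.
|n·P_0 − (-126)| = |104 − (-126)| = 230, so the distance is 230/10 = 23.

23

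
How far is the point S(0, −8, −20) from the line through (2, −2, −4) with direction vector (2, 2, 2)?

Direction vector d = (2, 2, 2).
AP = (−2, −6, −16), and AP × d = (20, −28, 8).
|AP × d|² = 1248 and |d|² = 12, so the distance is √(1248/12) = √104 = 2√26.

2√26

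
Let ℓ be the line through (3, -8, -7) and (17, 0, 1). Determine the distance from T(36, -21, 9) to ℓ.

√785

A direction vector is d = (14, 8, 8).
AP = (33, -13, 16); AP·d = 486, |AP|² = 1514, |d|² = 324.
distance² = |AP|² − (AP·d)²/|d|² = 1514 − 236196/324 = 785, so the distance is √785.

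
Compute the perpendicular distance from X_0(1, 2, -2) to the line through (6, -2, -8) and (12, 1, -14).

√41

A direction vector is d = (6, 3, -6).
AP = (-5, 4, 6); AP·d = -54, |AP|² = 77, |d|² = 81.
distance² = |AP|² − (AP·d)²/|d|² = 77 − 2916/81 = 41, so the distance is √41.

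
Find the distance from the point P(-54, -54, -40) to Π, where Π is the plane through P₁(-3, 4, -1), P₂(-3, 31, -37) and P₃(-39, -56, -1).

P₁P₂ = (0, 27, -36) and P₁P₃ = (-36, -60, 0), so a normal is n = P₁P₂ × P₁P₃ = (-2160, 1296, 972).
Then n·(-54, -54, -40) - 10692 = -2916.
|n| = √(4665600 + 1679616 + 944784) = 2700, so the distance is |-2916|/2700 = 27/25.

27/25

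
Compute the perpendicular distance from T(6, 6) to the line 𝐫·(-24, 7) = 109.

211/25

The normal to the line is n = (-24, 7) with |n| = 25.
|n·T − 109| = |-102 − 109| = 211, so the distance is 211/25.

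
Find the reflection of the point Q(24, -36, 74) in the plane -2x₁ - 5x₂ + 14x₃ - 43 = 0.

With n = (-2, -5, 14), the signed offset is (n·Q − 43)/|n|² = 1125/225 = 5.
Q' = Q − 2t·n = (24, -36, 74) − 10·(-2, -5, 14) = (44, 14, -66).

(44, 14, -66)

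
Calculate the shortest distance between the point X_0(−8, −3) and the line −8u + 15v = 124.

d = |(-8)·(-8) + 15·(-3) − 124| / √(64 + 225) = |-105|/17 = 105/17.

105/17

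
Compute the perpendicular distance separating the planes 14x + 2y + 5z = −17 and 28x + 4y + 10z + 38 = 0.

Divide the second equation by 2 to match normals: 14x + 2y + 5z = -19.
Both planes have normal n = (14, 2, 5), |n| = 15. Any point on the first plane is at distance |(-19) − (-17)|/|n| = 2/15 from the second.

2/15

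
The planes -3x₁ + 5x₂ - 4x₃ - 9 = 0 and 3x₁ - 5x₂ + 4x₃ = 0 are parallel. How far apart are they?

Divide the second equation by -1 to match normals: -3x₁ + 5x₂ - 4x₃ = 0.
With common normal n = (-3, 5, -4) (|n| = 5√2), the distance is |9 − 0|/|n| = 9/(5√2) = 9√2/10.

9/(5√2)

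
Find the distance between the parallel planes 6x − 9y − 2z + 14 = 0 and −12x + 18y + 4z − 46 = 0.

Divide the second equation by -2 to match normals: 6x − 9y − 2z = -23.
Both planes have normal n = (6, −9, −2), |n| = 11. Any point on the first plane is at distance |(-23) − (-14)|/|n| = 9/11 from the second.

9/11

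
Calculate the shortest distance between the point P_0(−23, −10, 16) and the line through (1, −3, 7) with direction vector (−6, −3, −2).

√265

Direction vector d = (−6, −3, −2).
AP = (−24, −7, 9); AP·d = 147, |AP|² = 706, |d|² = 49.
distance² = |AP|² − (AP·d)²/|d|² = 706 − 21609/49 = 265, so the distance is √265.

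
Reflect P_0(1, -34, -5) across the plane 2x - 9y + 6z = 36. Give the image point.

(-7, 2, -29)

With n = (2, -9, 6), the signed offset is (n·P_0 − 36)/|n|² = 242/121 = 2.
P_0' = P_0 − 2t·n = (1, -34, -5) − 4·(2, -9, 6) = (-7, 2, -29).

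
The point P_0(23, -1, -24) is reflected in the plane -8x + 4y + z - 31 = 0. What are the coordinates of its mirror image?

(-25, 23, -18)

With n = (-8, 4, 1), the signed offset is (n·P_0 − 31)/|n|² = -243/81 = -3.
P_0' = P_0 − 2t·n = (23, -1, -24) − (-6)·(-8, 4, 1) = (-25, 23, -18).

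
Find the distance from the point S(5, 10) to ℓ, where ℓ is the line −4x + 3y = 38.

28/5

The normal to the line is n = (−4, 3) with |n| = 5.
|n·S − 38| = |10 − 38| = 28, so the distance is 28/5.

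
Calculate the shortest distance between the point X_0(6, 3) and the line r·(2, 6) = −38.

34/√10

d = |2·6 + 6·3 − (-38)| / √(4 + 36) = |68|/(2√10) = 34/√10.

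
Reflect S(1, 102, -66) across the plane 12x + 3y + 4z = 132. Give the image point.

With n = (12, 3, 4), the signed offset is (n·S − 132)/|n|² = -78/169 = -6/13.
S' = S − 2t·n = (1, 102, -66) − (-12/13)·(12, 3, 4) = (157/13, 1362/13, -810/13).

(157/13, 1362/13, -810/13)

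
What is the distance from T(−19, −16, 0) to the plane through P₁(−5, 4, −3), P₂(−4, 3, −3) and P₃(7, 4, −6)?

P₁P₂ = (1, −1, 0) and P₁P₃ = (12, 0, −3), so a normal is n = P₁P₂ × P₁P₃ = (3, 3, 12).
d = |3·(-19) + 3·(-16) + 12·0 − (-39)| / √(9 + 9 + 144) = |-66| / (9√2) = 11√2/3.

11√2/3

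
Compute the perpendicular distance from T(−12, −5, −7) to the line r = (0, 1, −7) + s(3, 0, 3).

6√3

Direction vector d = (3, 0, 3).
AP = (−12, −6, 0); AP·d = -36, |AP|² = 180, |d|² = 18.
distance² = |AP|² − (AP·d)²/|d|² = 180 − 1296/18 = 108, so the distance is 6√3.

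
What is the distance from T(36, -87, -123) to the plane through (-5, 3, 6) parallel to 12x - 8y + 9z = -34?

3

Parallel planes share the normal n = (12, -8, 9); since (-5, 3, 6) lies on the plane, its equation is 12x - 8y + 9z = -30.
n = (12, -8, 9); n·P − (-30) = 51; |n| = 17; distance = 51/17 = 3.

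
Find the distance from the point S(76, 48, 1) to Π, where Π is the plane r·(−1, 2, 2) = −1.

Normal vector n = (−1, 2, 2), and n·(76, 48, 1) − (−1) = 23.
|n| = √(1 + 4 + 4) = 3, so the distance is |23|/3 = 23/3.

23/3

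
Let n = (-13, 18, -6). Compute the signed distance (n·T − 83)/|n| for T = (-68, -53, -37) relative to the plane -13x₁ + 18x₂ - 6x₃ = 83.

n·T − 83 = 69.
|n| = 23, so the signed distance is 69/23 = 3.

3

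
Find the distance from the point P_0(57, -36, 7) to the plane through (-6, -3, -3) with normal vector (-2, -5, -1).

The plane has equation n·(r − (-6, -3, -3)) = 0, i.e. n·r = 30.
Then n·(57, -36, 7) - 30 = 29.
|n| = √(4 + 25 + 1) = √30, so the distance is |29|/√30 = 29/√30.

29√30/30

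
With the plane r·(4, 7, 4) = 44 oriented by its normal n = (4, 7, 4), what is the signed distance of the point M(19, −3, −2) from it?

n·M − 44 = 3.
|n| = 9, so the signed distance is 3/9 = 1/3.

1/3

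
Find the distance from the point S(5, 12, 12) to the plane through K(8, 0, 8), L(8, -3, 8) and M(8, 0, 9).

3

KL = (0, -3, 0) and KM = (0, 0, 1), so a normal is n = KL × KM = (-3, 0, 0).
d = |(-3)·5 − (-24)| / √(9 + 0 + 0) = |9| / 3 = 3.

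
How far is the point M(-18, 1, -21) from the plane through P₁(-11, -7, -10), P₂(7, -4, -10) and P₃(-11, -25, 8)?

11√73/73

P₁P₂ = (18, 3, 0) and P₁P₃ = (0, -18, 18), so a normal is n = P₁P₂ × P₁P₃ = (54, -324, -324).
d = |54·(-18) + (-324)·1 + (-324)·(-21) − 4914| / √(2916 + 104976 + 104976) = |594| / (54√73) = 11√73/73.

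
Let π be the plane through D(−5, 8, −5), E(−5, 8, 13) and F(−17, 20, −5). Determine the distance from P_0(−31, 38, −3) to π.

2√2

DE = (0, 0, 18) and DF = (−12, 12, 0), so a normal is n = DE × DF = (−216, −216, 0).
n = (−216, −216, 0); n·P − (-648) = -864; |n| = 216√2; distance = 864/(216√2) = 2√2.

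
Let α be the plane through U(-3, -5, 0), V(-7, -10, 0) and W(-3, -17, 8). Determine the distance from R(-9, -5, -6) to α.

6√77/77

UV = (-4, -5, 0) and UW = (0, -12, 8), so a normal is n = UV × UW = (-40, 32, 48).
Then n·(-9, -5, -6) - (-40) = -48.
|n| = √(1600 + 1024 + 2304) = 8√77, so the distance is |-48|/(8√77) = 6√77/77.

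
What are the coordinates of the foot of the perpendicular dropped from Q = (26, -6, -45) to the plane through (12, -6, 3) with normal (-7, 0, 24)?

The perpendicular from Q has direction n = (-7, 0, 24): r = (26, -6, -45) + λ(-7, 0, 24).
Substitute into the plane: n·(Q + λn) = -12 gives -1262 + 625λ = -12, so λ = 2.
Foot = (26, -6, -45) + 2·(-7, 0, 24) = (12, -6, 3).

(12, -6, 3)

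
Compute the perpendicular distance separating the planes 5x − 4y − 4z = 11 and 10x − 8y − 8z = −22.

22√57/57

Divide the second equation by 2 to match normals: 5x − 4y − 4z = -11.
Both planes have normal n = (5, −4, −4), |n| = √57. Any point on the first plane is at distance |(-11) − 11|/|n| = 22/√57 = 22√57/57 from the second.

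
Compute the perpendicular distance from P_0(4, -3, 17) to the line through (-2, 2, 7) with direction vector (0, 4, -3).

√61

Direction vector d = (0, 4, -3).
AP = (6, -5, 10), and AP × d = (-25, 18, 24).
|AP × d|² = 1525 and |d|² = 25, so the distance is √(1525/25) = √61.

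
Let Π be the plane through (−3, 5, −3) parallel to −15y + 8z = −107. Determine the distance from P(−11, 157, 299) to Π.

8

Parallel planes share the normal n = (0, −15, 8); since (−3, 5, −3) lies on the plane, its equation is −15y + 8z = -99.
Then n·(−11, 157, 299) − (−99) = 136.
|n| = √(0 + 225 + 64) = 17, so the distance is |136|/17 = 8.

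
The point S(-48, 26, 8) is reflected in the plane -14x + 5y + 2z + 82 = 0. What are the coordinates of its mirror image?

(64, -14, -8)

n = (-14, 5, 2), |n|² = 225, n·S − (-82) = 900, so t = 900/225 = 4.
Foot F = S − 4·n = (8, 6, 0); the reflection is 2F − S = (64, -14, -8).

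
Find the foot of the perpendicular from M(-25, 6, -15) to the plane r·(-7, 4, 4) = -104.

The perpendicular from M has direction n = (-7, 4, 4): r = (-25, 6, -15) + μ(-7, 4, 4).
Substitute into the plane: n·(M + μn) = -104 gives 139 + 81μ = -104, so μ = -3.
Foot = (-25, 6, -15) + (-3)·(-7, 4, 4) = (-4, -6, -27).

(-4, -6, -27)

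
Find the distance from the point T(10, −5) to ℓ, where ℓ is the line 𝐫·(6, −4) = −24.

d = |6·10 + (-4)·(-5) − (-24)| / √(36 + 16) = |104|/(2√13) = 4√13.

4√13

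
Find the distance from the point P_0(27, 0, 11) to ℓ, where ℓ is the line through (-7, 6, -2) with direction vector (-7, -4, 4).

Direction vector d = (-7, -4, 4).
AP = (34, -6, 13); AP·d = -162, |AP|² = 1361, |d|² = 81.
distance² = |AP|² − (AP·d)²/|d|² = 1361 − 26244/81 = 1037, so the distance is √1037.

√1037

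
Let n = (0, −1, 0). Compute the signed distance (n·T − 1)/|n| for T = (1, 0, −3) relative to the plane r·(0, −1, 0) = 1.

n·T − 1 = -1.
|n| = 1, so the signed distance is -1/1 = -1.

-1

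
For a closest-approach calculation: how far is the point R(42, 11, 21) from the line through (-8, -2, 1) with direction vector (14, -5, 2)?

Direction vector d = (14, -5, 2).
AP = (50, 13, 20), and AP × d = (126, 180, -432).
|AP × d|² = 234900 and |d|² = 225, so the distance is √(234900/225) = √1044 = 6√29.

6√29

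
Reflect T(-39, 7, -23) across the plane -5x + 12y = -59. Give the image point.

(-19, -41, -23)

With n = (-5, 12, 0), the signed offset is (n·T − (-59))/|n|² = 338/169 = 2.
T' = T − 2t·n = (-39, 7, -23) − 4·(-5, 12, 0) = (-19, -41, -23).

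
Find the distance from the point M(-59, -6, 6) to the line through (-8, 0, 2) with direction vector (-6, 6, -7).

Direction vector d = (-6, 6, -7).
AP = (-51, -6, 4), and AP × d = (18, -381, -342).
|AP × d|² = 262449 and |d|² = 121, so the distance is √(262449/121) = √2169 = 3√241.

3√241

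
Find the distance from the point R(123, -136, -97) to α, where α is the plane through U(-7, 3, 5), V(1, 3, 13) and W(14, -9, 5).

5

UV = (8, 0, 8) and UW = (21, -12, 0), so a normal is n = UV × UW = (96, 168, -96).
n = (96, 168, -96); n·P − (-648) = -1080; |n| = 216; distance = 1080/216 = 5.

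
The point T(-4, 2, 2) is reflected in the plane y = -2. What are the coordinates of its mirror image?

(-4, -6, 2)

With n = (0, 1, 0), the signed offset is (n·T − (-2))/|n|² = 4/1 = 4.
T' = T − 2t·n = (-4, 2, 2) − 8·(0, 1, 0) = (-4, -6, 2).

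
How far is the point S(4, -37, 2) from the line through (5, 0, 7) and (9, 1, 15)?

3√146

A direction vector is d = (4, 1, 8).
AP = (-1, -37, -5); AP·d = -81, |AP|² = 1395, |d|² = 81.
distance² = |AP|² − (AP·d)²/|d|² = 1395 − 6561/81 = 1314, so the distance is 3√146.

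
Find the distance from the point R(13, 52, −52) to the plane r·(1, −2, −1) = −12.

Normal vector n = (1, −2, −1), and n·(13, 52, −52) − (−12) = −27.
|n| = √(1 + 4 + 1) = √6, so the distance is |-27|/√6 = 9√6/2.

9√6/2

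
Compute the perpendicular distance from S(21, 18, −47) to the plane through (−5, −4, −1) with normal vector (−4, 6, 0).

14√13/13

The plane has equation n·(r − (−5, −4, −1)) = 0, i.e. n·r = -4.
n = (−4, 6, 0); n·P − (-4) = 28; |n| = 2√13; distance = 28/(2√13) = 14√13/13.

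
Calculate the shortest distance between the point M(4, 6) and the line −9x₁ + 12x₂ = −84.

d = |(-9)·4 + 12·6 − (-84)| / √(81 + 144) = |120|/15 = 8.

8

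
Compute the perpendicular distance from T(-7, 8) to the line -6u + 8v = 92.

7/5

The normal to the line is n = (-6, 8) with |n| = 10.
|n·T − 92| = |106 − 92| = 14, so the distance is 14/10 = 7/5.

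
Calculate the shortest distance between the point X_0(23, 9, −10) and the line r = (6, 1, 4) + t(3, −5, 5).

7√10

Direction vector d = (3, −5, 5).
AP = (17, 8, −14); AP·d = -59, |AP|² = 549, |d|² = 59.
distance² = |AP|² − (AP·d)²/|d|² = 549 − 3481/59 = 490, so the distance is 7√10.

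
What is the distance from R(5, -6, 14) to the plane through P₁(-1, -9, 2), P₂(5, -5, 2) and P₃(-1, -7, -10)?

6√53/53

P₁P₂ = (6, 4, 0) and P₁P₃ = (0, 2, -12), so a normal is n = P₁P₂ × P₁P₃ = (-48, 72, 12).
Then n·(5, -6, 14) - (-576) = 72.
|n| = √(2304 + 5184 + 144) = 12√53, so the distance is |72|/(12√53) = 6√53/53.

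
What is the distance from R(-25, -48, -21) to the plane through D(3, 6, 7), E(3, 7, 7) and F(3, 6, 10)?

DE = (0, 1, 0) and DF = (0, 0, 3), so a normal is n = DE × DF = (3, 0, 0).
Then n·(-25, -48, -21) - 9 = -84.
|n| = √(9 + 0 + 0) = 3, so the distance is |-84|/3 = 28.

28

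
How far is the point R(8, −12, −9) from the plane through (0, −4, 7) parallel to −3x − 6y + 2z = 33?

8/7

Parallel planes share the normal n = (−3, −6, 2); since (0, −4, 7) lies on the plane, its equation is −3x − 6y + 2z = 38.
Then n·(8, −12, −9) − 38 = −8.
|n| = √(9 + 36 + 4) = 7, so the distance is |-8|/7 = 8/7.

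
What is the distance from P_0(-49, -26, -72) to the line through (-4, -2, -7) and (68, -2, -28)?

A direction vector is d = (72, 0, -21).
AP = (-45, -24, -65); AP·d = -1875, |AP|² = 6826, |d|² = 5625.
distance² = |AP|² − (AP·d)²/|d|² = 6826 − 3515625/5625 = 6201, so the distance is 3√689.

3√689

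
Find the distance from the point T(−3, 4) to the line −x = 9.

d = |(-1)·(-3) + 0·4 − 9| / √(1 + 0) = |-6|/1 = 6.

6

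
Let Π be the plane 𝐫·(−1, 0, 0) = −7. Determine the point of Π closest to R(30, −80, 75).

The perpendicular from R has direction n = (−1, 0, 0): r = (30, −80, 75) + λ(−1, 0, 0).
Substitute into the plane: n·(R + λn) = -7 gives -30 + 1λ = -7, so λ = 23.
Foot = (30, −80, 75) + 23·(−1, 0, 0) = (7, −80, 75).

(7, -80, 75)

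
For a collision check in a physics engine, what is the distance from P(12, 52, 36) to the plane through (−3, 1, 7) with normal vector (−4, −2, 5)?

The plane has equation n·(r − (−3, 1, 7)) = 0, i.e. n·r = 45.
n = (−4, −2, 5); n·P − 45 = -17; |n| = 3√5; distance = 17/(3√5) = 17√5/15.

17/(3√5)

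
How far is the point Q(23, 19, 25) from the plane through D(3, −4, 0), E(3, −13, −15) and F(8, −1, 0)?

DE = (0, −9, −15) and DF = (5, 3, 0), so a normal is n = DE × DF = (45, −75, 45).
Then n·(23, 19, 25) − 435 = 300.
|n| = √(2025 + 5625 + 2025) = 15√43, so the distance is |300|/(15√43) = 20/√43.

20√43/43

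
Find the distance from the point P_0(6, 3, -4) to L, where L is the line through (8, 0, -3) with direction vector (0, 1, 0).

√5

Direction vector d = (0, 1, 0).
AP = (-2, 3, -1), and AP × d = (1, 0, -2).
|AP × d|² = 5 and |d|² = 1, so the distance is √5.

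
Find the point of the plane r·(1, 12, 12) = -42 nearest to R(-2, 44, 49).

(-6, -4, 1)

The perpendicular from R has direction n = (1, 12, 12): r = (-2, 44, 49) + t(1, 12, 12).
Substitute into the plane: n·(R + tn) = -42 gives 1114 + 289t = -42, so t = -4.
Foot = (-2, 44, 49) + (-4)·(1, 12, 12) = (-6, -4, 1).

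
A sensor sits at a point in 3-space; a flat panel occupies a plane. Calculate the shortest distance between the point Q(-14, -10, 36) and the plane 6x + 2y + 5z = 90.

14√65/65

n = (6, 2, 5); n·P − 90 = -14; |n| = √65; distance = 14/√65 = 14√65/65.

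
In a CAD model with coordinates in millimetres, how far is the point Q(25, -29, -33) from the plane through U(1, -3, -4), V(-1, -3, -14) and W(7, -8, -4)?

UV = (-2, 0, -10) and UW = (6, -5, 0), so a normal is n = UV × UW = (-50, -60, 10).
n = (-50, -60, 10); n·P − 90 = 70; |n| = 10√62; distance = 70/(10√62) = 7√62/62.

7/√62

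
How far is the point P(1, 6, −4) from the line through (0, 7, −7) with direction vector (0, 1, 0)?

Direction vector d = (0, 1, 0).
AP = (1, −1, 3); AP·d = -1, |AP|² = 11, |d|² = 1.
distance² = |AP|² − (AP·d)²/|d|² = 11 − 1/1 = 10, so the distance is √10.

√10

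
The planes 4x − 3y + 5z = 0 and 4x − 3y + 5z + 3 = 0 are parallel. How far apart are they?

3√2/10

With common normal n = (4, −3, 5) (|n| = 5√2), the distance is |0 − (-3)|/|n| = 3/(5√2).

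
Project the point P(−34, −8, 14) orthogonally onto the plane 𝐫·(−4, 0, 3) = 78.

n = (−4, 0, 3), |n|² = 25, and n·P − 78 = 100.
t = 100/25 = 4, so the foot is P − t·n = (−34, −8, 14) − 4·(−4, 0, 3) = (−18, −8, 2).

(-18, -8, 2)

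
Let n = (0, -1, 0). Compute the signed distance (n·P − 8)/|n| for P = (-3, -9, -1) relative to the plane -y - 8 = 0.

n·P − 8 = 1.
|n| = 1, so the signed distance is 1/1 = 1.

1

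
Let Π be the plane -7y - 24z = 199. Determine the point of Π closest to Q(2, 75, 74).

(2, 47, -22)

The perpendicular from Q has direction n = (0, -7, -24): r = (2, 75, 74) + t(0, -7, -24).
Substitute into the plane: n·(Q + tn) = 199 gives -2301 + 625t = 199, so t = 4.
Foot = (2, 75, 74) + 4·(0, -7, -24) = (2, 47, -22).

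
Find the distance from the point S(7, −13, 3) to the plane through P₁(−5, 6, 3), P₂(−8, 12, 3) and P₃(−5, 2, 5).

P₁P₂ = (−3, 6, 0) and P₁P₃ = (0, −4, 2), so a normal is n = P₁P₂ × P₁P₃ = (12, 6, 12).
Then n·(7, −13, 3) − 12 = 30.
|n| = √(144 + 36 + 144) = 18, so the distance is |30|/18 = 5/3.

5/3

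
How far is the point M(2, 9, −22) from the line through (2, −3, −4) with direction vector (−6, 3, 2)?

Direction vector d = (−6, 3, 2).
AP = (0, 12, −18), and AP × d = (78, 108, 72).
|AP × d|² = 22932 and |d|² = 49, so the distance is √(22932/49) = √468 = 6√13.

6√13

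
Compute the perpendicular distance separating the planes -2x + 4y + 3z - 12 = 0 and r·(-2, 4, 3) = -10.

With common normal n = (-2, 4, 3) (|n| = √29), the distance is |12 − (-10)|/|n| = 22/√29 = 22√29/29.

22/√29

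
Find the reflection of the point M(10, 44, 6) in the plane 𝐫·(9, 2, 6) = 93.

n = (9, 2, 6), |n|² = 121, n·M − 93 = 121, so t = 121/121 = 1.
Foot F = M − 1·n = (1, 42, 0); the reflection is 2F − M = (−8, 40, −6).

(-8, 40, -6)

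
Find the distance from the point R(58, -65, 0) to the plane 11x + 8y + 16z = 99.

19/21

Normal vector n = (11, 8, 16), and n·(58, -65, 0) - 99 = 19.
|n| = √(121 + 64 + 256) = 21, so the distance is |19|/21 = 19/21.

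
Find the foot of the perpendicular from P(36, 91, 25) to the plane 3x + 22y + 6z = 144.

(24, 3, 1)

The perpendicular from P has direction n = (3, 22, 6): r = (36, 91, 25) + λ(3, 22, 6).
Substitute into the plane: n·(P + λn) = 144 gives 2260 + 529λ = 144, so λ = -4.
Foot = (36, 91, 25) + (-4)·(3, 22, 6) = (24, 3, 1).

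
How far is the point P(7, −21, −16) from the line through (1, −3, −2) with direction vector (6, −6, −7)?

6√2

Direction vector d = (6, −6, −7).
AP = (6, −18, −14), and AP × d = (42, −42, 72).
|AP × d|² = 8712 and |d|² = 121, so the distance is √(8712/121) = √72 = 6√2.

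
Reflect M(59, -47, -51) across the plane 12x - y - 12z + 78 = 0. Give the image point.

(-61, -37, 69)

n = (12, -1, -12), |n|² = 289, n·M − (-78) = 1445, so t = 1445/289 = 5.
Foot F = M − 5·n = (-1, -42, 9); the reflection is 2F − M = (-61, -37, 69).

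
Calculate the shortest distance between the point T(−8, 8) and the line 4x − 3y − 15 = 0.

d = |4·(-8) + (-3)·8 − 15| / √(16 + 9) = |-71|/5 = 71/5.

71/5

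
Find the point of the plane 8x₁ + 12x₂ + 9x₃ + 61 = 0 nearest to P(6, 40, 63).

The perpendicular from P has direction n = (8, 12, 9): r = (6, 40, 63) + μ(8, 12, 9).
Substitute into the plane: n·(P + μn) = -61 gives 1095 + 289μ = -61, so μ = -4.
Foot = (6, 40, 63) + (-4)·(8, 12, 9) = (-26, -8, 27).

(-26, -8, 27)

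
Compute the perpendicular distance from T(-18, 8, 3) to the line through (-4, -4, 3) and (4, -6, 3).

2√17

A direction vector is d = (8, -2, 0).
AP = (-14, 12, 0); AP·d = -136, |AP|² = 340, |d|² = 68.
distance² = |AP|² − (AP·d)²/|d|² = 340 − 18496/68 = 68, so the distance is 2√17.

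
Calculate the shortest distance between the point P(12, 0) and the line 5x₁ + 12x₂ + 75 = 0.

135/13

d = |5·12 + 12·0 − (-75)| / √(25 + 144) = |135|/13 = 135/13.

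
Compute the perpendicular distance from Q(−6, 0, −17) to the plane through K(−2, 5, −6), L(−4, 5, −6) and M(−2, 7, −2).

1/√5

KL = (−2, 0, 0) and KM = (0, 2, 4), so a normal is n = KL × KM = (0, 8, −4).
d = |8·0 + (-4)·(-17) − 64| / √(0 + 64 + 16) = |4| / (4√5) = 1/√5.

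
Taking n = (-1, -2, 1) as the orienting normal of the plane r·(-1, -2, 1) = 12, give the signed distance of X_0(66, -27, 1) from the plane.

-23/√6

n·X_0 − 12 = -23.
|n| = √6, so the signed distance is -23/√6.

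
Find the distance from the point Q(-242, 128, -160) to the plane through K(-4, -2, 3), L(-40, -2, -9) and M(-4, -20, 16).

KL = (-36, 0, -12) and KM = (0, -18, 13), so a normal is n = KL × KM = (-216, 468, 648).
d = |(-216)·(-242) + 468·128 + 648·(-160) − 1872| / √(46656 + 219024 + 419904) = |6624| / 828 = 8.

8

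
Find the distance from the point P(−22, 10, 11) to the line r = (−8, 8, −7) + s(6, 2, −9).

Direction vector d = (6, 2, −9).
AP = (−14, 2, 18); AP·d = -242, |AP|² = 524, |d|² = 121.
distance² = |AP|² − (AP·d)²/|d|² = 524 − 58564/121 = 40, so the distance is 2√10.

2√10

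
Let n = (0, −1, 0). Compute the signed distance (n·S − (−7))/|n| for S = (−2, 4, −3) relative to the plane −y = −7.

3

n·S − (-7) = 3.
|n| = 1, so the signed distance is 3/1 = 3.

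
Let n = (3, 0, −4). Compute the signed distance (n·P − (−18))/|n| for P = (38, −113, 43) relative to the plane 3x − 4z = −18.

-8

n·P − (-18) = -40.
|n| = 5, so the signed distance is -40/5 = -8.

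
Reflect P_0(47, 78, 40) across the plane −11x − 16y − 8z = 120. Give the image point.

(-63, -82, -40)

With n = (−11, −16, −8), the signed offset is (n·P_0 − 120)/|n|² = -2205/441 = -5.
P_0' = P_0 − 2t·n = (47, 78, 40) − (-10)·(−11, −16, −8) = (−63, −82, −40).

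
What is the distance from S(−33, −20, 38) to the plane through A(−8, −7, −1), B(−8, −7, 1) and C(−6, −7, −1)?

AB = (0, 0, 2) and AC = (2, 0, 0), so a normal is n = AB × AC = (0, 4, 0).
Then n·(−33, −20, 38) − (−28) = −52.
|n| = √(0 + 16 + 0) = 4, so the distance is |-52|/4 = 13.

13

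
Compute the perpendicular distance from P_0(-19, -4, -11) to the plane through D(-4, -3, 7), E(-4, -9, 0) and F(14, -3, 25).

DE = (0, -6, -7) and DF = (18, 0, 18), so a normal is n = DE × DF = (-108, -126, 108).
Then n·(-19, -4, -11) - 1566 = -198.
|n| = √(11664 + 15876 + 11664) = 198, so the distance is |-198|/198 = 1.

1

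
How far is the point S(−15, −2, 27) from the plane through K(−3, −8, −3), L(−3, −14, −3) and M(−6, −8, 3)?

6√5/5

KL = (0, −6, 0) and KM = (−3, 0, 6), so a normal is n = KL × KM = (−36, 0, −18).
Then n·(−15, −2, 27) − 162 = −108.
|n| = √(1296 + 0 + 324) = 18√5, so the distance is |-108|/(18√5) = 6√5/5.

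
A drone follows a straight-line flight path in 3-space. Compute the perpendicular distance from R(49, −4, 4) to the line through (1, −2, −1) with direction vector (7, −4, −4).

√1037

Direction vector d = (7, −4, −4).
AP = (48, −2, 5), and AP × d = (28, 227, −178).
|AP × d|² = 83997 and |d|² = 81, so the distance is √(83997/81) = √1037.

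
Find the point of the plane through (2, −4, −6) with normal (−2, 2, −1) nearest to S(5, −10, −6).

(1, -6, -8)

n = (−2, 2, −1), |n|² = 9, and n·S − (-6) = -18.
t = -18/9 = -2, so the foot is S − t·n = (5, −10, −6) − (-2)·(−2, 2, −1) = (1, −6, −8).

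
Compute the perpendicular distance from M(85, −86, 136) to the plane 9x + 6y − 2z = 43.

Normal vector n = (9, 6, −2), and n·(85, −86, 136) − 43 = −66.
|n| = √(81 + 36 + 4) = 11, so the distance is |-66|/11 = 6.

6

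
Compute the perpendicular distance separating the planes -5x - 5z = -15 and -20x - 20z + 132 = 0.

9√2/5

Divide the second equation by 4 to match normals: -5x - 5z = -33.
Both planes have normal n = (-5, 0, -5), |n| = 5√2. Any point on the first plane is at distance |(-33) − (-15)|/|n| = 18/(5√2) = 9√2/5 from the second.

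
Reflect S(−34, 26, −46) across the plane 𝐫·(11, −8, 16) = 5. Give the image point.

(32, -22, 50)

n = (11, −8, 16), |n|² = 441, n·S − 5 = -1323, so t = -1323/441 = -3.
Foot F = S − (-3)·n = (−1, 2, 2); the reflection is 2F − S = (32, −22, 50).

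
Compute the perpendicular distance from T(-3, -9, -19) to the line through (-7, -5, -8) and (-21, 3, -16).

3√17

A direction vector is d = (-14, 8, -8).
AP = (4, -4, -11), and AP × d = (120, 186, -24).
|AP × d|² = 49572 and |d|² = 324, so the distance is √(49572/324) = √153 = 3√17.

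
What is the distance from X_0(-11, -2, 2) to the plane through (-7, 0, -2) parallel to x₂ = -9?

Parallel planes share the normal n = (0, 1, 0); since (-7, 0, -2) lies on the plane, its equation is x₂ = 0.
Then n·(-11, -2, 2) - 0 = -2.
|n| = √(0 + 1 + 0) = 1, so the distance is |-2|/1 = 2.

2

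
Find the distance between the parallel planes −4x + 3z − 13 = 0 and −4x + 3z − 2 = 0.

With common normal n = (−4, 0, 3) (|n| = 5), the distance is |13 − 2|/|n| = 11/5.

11/5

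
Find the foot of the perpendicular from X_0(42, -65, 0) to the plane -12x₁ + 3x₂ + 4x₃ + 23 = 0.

n = (-12, 3, 4), |n|² = 169, and n·X_0 − (-23) = -676.
t = -676/169 = -4, so the foot is X_0 − t·n = (42, -65, 0) − (-4)·(-12, 3, 4) = (-6, -53, 16).

(-6, -53, 16)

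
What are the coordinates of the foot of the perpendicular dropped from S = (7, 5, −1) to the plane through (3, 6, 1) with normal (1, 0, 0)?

(3, 5, -1)

The perpendicular from S has direction n = (1, 0, 0): r = (7, 5, −1) + t(1, 0, 0).
Substitute into the plane: n·(S + tn) = 3 gives 7 + 1t = 3, so t = -4.
Foot = (7, 5, −1) + (-4)·(1, 0, 0) = (3, 5, −1).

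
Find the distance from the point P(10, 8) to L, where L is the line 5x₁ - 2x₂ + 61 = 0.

The normal to the line is n = (5, -2) with |n| = √29.
|n·P − (-61)| = |34 − (-61)| = 95, so the distance is 95/√29.

95/√29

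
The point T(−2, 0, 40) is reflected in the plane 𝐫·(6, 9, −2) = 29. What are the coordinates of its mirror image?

With n = (6, 9, −2), the signed offset is (n·T − 29)/|n|² = -121/121 = -1.
T' = T − 2t·n = (−2, 0, 40) − (-2)·(6, 9, −2) = (10, 18, 36).

(10, 18, 36)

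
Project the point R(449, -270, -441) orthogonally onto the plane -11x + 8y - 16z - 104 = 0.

(1336/3, -802/3, -1339/3)

n = (-11, 8, -16), |n|² = 441, and n·R − 104 = -147.
t = -147/441 = -1/3, so the foot is R − t·n = (449, -270, -441) − (-1/3)·(-11, 8, -16) = (1336/3, -802/3, -1339/3).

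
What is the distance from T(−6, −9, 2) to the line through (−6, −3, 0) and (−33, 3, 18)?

A direction vector is d = (−27, 6, 18).
AP = (0, −6, 2), and AP × d = (−120, −54, −162).
|AP × d|² = 43560 and |d|² = 1089, so the distance is √(43560/1089) = √40 = 2√10.

2√10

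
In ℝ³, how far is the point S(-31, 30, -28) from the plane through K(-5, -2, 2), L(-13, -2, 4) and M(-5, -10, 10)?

KL = (-8, 0, 2) and KM = (0, -8, 8), so a normal is n = KL × KM = (16, 64, 64).
Then n·(-31, 30, -28) - (-80) = -288.
|n| = √(256 + 4096 + 4096) = 16√33, so the distance is |-288|/(16√33) = 18/√33.

6√33/11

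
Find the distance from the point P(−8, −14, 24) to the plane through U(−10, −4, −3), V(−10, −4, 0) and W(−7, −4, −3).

10

UV = (0, 0, 3) and UW = (3, 0, 0), so a normal is n = UV × UW = (0, 9, 0).
n = (0, 9, 0); n·P − (-36) = -90; |n| = 9; distance = 90/9 = 10.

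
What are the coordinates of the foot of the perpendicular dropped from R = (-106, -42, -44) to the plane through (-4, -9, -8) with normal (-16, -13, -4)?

n = (-16, -13, -4), |n|² = 441, and n·R − 213 = 2205.
t = 2205/441 = 5, so the foot is R − t·n = (-106, -42, -44) − 5·(-16, -13, -4) = (-26, 23, -24).

(-26, 23, -24)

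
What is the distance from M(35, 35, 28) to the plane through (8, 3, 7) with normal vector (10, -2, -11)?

The plane has equation n·(r − (8, 3, 7)) = 0, i.e. n·r = -3.
d = |10·35 + (-2)·35 + (-11)·28 − (-3)| / √(100 + 4 + 121) = |-25| / 15 = 5/3.

5/3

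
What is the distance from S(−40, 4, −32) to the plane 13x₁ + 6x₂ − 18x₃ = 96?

Normal vector n = (13, 6, −18), and n·(−40, 4, −32) − 96 = −16.
|n| = √(169 + 36 + 324) = 23, so the distance is |-16|/23 = 16/23.

16/23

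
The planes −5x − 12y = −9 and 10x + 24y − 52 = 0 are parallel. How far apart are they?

Divide the second equation by -2 to match normals: −5x − 12y = -26.
With common normal n = (−5, −12, 0) (|n| = 13), the distance is |(-9) − (-26)|/|n| = 17/13.

17/13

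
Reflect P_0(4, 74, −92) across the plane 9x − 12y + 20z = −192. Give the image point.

(76, -22, 68)

n = (9, −12, 20), |n|² = 625, n·P_0 − (-192) = -2500, so t = -2500/625 = -4.
Foot F = P_0 − (-4)·n = (40, 26, −12); the reflection is 2F − P_0 = (76, −22, 68).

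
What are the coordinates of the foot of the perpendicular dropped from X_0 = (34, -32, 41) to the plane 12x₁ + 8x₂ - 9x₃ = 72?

(46, -24, 32)

n = (12, 8, -9), |n|² = 289, and n·X_0 − 72 = -289.
t = -289/289 = -1, so the foot is X_0 − t·n = (34, -32, 41) − (-1)·(12, 8, -9) = (46, -24, 32).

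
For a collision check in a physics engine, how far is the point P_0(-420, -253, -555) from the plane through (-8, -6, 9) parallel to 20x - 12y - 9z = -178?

Parallel planes share the normal n = (20, -12, -9); since (-8, -6, 9) lies on the plane, its equation is 20x - 12y - 9z = -169.
Then n·(-420, -253, -555) - (-169) = -200.
|n| = √(400 + 144 + 81) = 25, so the distance is |-200|/25 = 8.

8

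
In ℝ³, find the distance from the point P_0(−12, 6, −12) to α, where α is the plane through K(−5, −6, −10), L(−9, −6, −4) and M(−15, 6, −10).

KL = (−4, 0, 6) and KM = (−10, 12, 0), so a normal is n = KL × KM = (−72, −60, −48).
n = (−72, −60, −48); n·P − 1200 = -120; |n| = 12√77; distance = 120/(12√77) = 10√77/77.

10/√77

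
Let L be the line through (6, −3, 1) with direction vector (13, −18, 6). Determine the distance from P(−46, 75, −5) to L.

Direction vector d = (13, −18, 6).
AP = (−52, 78, −6); AP·d = -2116, |AP|² = 8824, |d|² = 529.
distance² = |AP|² − (AP·d)²/|d|² = 8824 − 4477456/529 = 360, so the distance is 6√10.

6√10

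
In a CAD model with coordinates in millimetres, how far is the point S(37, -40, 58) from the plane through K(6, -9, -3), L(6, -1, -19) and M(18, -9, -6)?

KL = (0, 8, -16) and KM = (12, 0, -3), so a normal is n = KL × KM = (-24, -192, -96).
d = |(-24)·37 + (-192)·(-40) + (-96)·58 − 1872| / √(576 + 36864 + 9216) = |-648| / 216 = 3.

3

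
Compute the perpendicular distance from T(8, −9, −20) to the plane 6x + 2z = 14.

3√10/10

d = |6·8 + 2·(-20) − 14| / √(36 + 0 + 4) = |-6| / (2√10) = 3/√10.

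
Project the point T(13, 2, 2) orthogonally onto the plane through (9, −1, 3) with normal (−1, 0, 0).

n = (−1, 0, 0), |n|² = 1, and n·T − (-9) = -4.
t = -4/1 = -4, so the foot is T − t·n = (13, 2, 2) − (-4)·(−1, 0, 0) = (9, 2, 2).

(9, 2, 2)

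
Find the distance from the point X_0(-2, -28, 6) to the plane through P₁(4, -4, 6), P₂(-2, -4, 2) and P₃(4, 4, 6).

P₁P₂ = (-6, 0, -4) and P₁P₃ = (0, 8, 0), so a normal is n = P₁P₂ × P₁P₃ = (32, 0, -48).
Then n·(-2, -28, 6) - (-160) = -192.
|n| = √(1024 + 0 + 2304) = 16√13, so the distance is |-192|/(16√13) = 12√13/13.

12√13/13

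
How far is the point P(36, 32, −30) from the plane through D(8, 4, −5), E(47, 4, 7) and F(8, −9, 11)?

11/21

DE = (39, 0, 12) and DF = (0, −13, 16), so a normal is n = DE × DF = (156, −624, −507).
d = |156·36 + (-624)·32 + (-507)·(-30) − 1287| / √(24336 + 389376 + 257049) = |-429| / 819 = 11/21.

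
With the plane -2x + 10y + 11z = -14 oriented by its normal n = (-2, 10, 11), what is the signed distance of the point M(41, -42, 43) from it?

-1

n·M − (-14) = -15.
|n| = 15, so the signed distance is -15/15 = -1.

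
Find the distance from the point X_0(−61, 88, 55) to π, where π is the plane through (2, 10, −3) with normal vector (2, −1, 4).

The plane has equation n·(r − (2, 10, −3)) = 0, i.e. n·r = -18.
Then n·(−61, 88, 55) − (−18) = 28.
|n| = √(4 + 1 + 16) = √21, so the distance is |28|/√21 = 4√21/3.

28/√21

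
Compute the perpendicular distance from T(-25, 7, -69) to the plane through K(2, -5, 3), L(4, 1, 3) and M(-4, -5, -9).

30/7

KL = (2, 6, 0) and KM = (-6, 0, -12), so a normal is n = KL × KM = (-72, 24, 36).
n = (-72, 24, 36); n·P − (-156) = -360; |n| = 84; distance = 360/84 = 30/7.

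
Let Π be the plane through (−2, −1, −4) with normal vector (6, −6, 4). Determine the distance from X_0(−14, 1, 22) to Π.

The plane has equation n·(r − (−2, −1, −4)) = 0, i.e. n·r = -22.
Then n·(−14, 1, 22) − (−22) = 20.
|n| = √(36 + 36 + 16) = 2√22, so the distance is |20|/(2√22) = 10/√22.

5√22/11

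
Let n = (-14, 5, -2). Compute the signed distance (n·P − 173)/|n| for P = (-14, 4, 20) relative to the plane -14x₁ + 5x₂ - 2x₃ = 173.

n·P − 173 = 3.
|n| = 15, so the signed distance is 3/15 = 1/5.

1/5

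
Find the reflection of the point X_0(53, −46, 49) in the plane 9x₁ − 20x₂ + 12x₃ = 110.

With n = (9, −20, 12), the signed offset is (n·X_0 − 110)/|n|² = 1875/625 = 3.
X_0' = X_0 − 2t·n = (53, −46, 49) − 6·(9, −20, 12) = (−1, 74, −23).

(-1, 74, -23)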